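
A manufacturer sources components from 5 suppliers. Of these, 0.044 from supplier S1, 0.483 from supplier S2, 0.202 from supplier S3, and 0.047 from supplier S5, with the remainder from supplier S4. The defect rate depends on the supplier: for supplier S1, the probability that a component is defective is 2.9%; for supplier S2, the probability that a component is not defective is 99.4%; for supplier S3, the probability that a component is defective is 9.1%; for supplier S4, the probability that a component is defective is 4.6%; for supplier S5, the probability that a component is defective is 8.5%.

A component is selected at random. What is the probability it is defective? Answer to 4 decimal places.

P(D) ≈ 0.0369

P(S4) = 1 − (0.044 + 0.483 + 0.202 + 0.047) = 0.224.
P(D|S2) = 1 − 0.994 = 0.006.
P(D) = P(D|S1)·P(S1) + P(D|S2)·P(S2) + P(D|S3)·P(S3) + P(D|S4)·P(S4) + P(D|S5)·P(S5)
      = 0.029·0.044 + 0.006·0.483 + 0.091·0.202 + 0.046·0.224 + 0.085·0.047
      = 0.001276 + 0.002898 + 0.018382 + 0.010304 + 0.003995 = 0.036855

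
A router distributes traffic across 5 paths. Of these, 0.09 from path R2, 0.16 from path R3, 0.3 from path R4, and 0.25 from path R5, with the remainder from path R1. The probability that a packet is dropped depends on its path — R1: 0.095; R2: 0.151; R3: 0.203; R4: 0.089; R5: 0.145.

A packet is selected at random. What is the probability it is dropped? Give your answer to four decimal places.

P(L) ≈ 0.1280

P(R1) = 1 − (0.09 + 0.16 + 0.3 + 0.25) = 0.2.
Summing over the partition,
P(L) = P(L|R1)·P(R1) + P(L|R2)·P(R2) + P(L|R3)·P(R3) + P(L|R4)·P(R4) + P(L|R5)·P(R5)
      = 0.095·0.2 + 0.151·0.09 + 0.203·0.16 + 0.089·0.3 + 0.145·0.25
      = 0.019 + 0.01359 + 0.03248 + 0.0267 + 0.03625 = 0.12802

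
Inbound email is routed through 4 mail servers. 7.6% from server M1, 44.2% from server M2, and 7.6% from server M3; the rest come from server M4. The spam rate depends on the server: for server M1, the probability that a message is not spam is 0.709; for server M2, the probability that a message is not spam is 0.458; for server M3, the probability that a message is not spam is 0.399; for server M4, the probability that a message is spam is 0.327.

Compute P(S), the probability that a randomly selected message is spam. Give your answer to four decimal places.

0.4401

P(M4) = 1 − (0.076 + 0.442 + 0.076) = 0.406.
P(S|M1) = 1 − 0.709 = 0.291.
P(S|M2) = 1 − 0.458 = 0.542.
P(S|M3) = 1 − 0.399 = 0.601.
Using total probability over the partition,
P(S) = P(S|M1)·P(M1) + P(S|M2)·P(M2) + P(S|M3)·P(M3) + P(S|M4)·P(M4)
      = 0.291·0.076 + 0.542·0.442 + 0.601·0.076 + 0.327·0.406
      = 0.022116 + 0.239564 + 0.045676 + 0.132762 = 0.440118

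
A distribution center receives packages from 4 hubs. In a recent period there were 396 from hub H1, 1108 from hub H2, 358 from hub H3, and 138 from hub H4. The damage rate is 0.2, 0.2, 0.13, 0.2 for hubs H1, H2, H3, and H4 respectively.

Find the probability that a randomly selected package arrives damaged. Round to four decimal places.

0.1875

Total: 396 + 1108 + 358 + 138 = 2000.
P(H1) = 396/2000 = 0.198. P(H2) = 1108/2000 = 0.554. P(H3) = 358/2000 = 0.179. P(H4) = 138/2000 = 0.069.
Summing over the partition,
P(D) = P(D|H1)·P(H1) + P(D|H2)·P(H2) + P(D|H3)·P(H3) + P(D|H4)·P(H4)
      = 0.2·0.198 + 0.2·0.554 + 0.13·0.179 + 0.2·0.069
      = 0.0396 + 0.1108 + 0.02327 + 0.0138 = 0.18747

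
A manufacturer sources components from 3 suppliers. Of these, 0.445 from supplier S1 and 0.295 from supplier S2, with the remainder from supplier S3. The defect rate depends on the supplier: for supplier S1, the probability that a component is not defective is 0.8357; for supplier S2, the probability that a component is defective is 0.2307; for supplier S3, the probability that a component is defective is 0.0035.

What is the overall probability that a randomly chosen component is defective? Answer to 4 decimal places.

P(D) ≈ 0.1421

P(S3) = 1 − (0.445 + 0.295) = 0.26.
P(D|S1) = 1 − 0.8357 = 0.1643.
Using total probability over the partition,
P(D) = P(D|S1)·P(S1) + P(D|S2)·P(S2) + P(D|S3)·P(S3)
      = 0.1643·0.445 + 0.2307·0.295 + 0.0035·0.26
      = 0.0731135 + 0.0680565 + 0.00091 = 0.14208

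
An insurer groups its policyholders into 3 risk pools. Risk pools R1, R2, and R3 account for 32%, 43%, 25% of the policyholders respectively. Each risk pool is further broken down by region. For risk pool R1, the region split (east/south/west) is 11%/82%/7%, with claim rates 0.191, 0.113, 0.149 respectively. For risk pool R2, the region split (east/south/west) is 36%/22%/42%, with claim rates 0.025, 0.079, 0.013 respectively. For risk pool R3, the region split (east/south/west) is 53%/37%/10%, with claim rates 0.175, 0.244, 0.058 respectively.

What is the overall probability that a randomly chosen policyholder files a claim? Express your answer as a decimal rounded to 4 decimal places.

P(C|R1) = 0.11·0.191 + 0.82·0.113 + 0.07·0.149 = 0.02101 + 0.09266 + 0.01043 = 0.1241
P(C|R2) = 0.36·0.025 + 0.22·0.079 + 0.42·0.013 = 0.009 + 0.01738 + 0.00546 = 0.03184
P(C|R3) = 0.53·0.175 + 0.37·0.244 + 0.1·0.058 = 0.09275 + 0.09028 + 0.0058 = 0.18883
Then overall,
P(C) = 0.32·0.1241 + 0.43·0.03184 + 0.25·0.18883
      = 0.039712 + 0.0136912 + 0.0472075 = 0.1006107

0.1006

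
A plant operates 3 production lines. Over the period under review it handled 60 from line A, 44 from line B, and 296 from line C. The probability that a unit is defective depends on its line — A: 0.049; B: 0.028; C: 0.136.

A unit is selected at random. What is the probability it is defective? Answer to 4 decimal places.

Total: 60 + 44 + 296 = 400.
P(A) = 60/400 = 0.15. P(B) = 44/400 = 0.11. P(C) = 296/400 = 0.74.
By the law of total probability,
P(D) = P(D|A)·P(A) + P(D|B)·P(B) + P(D|C)·P(C)
      = 0.049·0.15 + 0.028·0.11 + 0.136·0.74
      = 0.00735 + 0.00308 + 0.10064 = 0.11107

0.1111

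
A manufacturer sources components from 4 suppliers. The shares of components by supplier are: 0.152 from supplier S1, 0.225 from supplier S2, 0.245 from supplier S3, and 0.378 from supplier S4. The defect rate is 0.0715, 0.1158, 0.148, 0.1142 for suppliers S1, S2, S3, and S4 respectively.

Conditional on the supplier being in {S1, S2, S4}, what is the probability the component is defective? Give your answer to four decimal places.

Let S = {S1, S2, S4}.
P(S) = 0.152 + 0.225 + 0.378 = 0.755.
P(D ∩ S) = 0.0715·0.152 + 0.1158·0.225 + 0.1142·0.378 = 0.010868 + 0.026055 + 0.0431676 = 0.0800906.
P(D | S) = 0.0800906 / 0.755 = 0.106080…

P(D|S) ≈ 0.1061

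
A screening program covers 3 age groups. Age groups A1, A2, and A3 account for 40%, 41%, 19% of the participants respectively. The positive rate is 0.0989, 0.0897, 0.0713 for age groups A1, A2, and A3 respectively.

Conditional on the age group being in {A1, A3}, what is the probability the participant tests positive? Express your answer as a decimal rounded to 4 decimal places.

0.0900

Let S = {A1, A3}.
P(S) = 0.4 + 0.19 = 0.59.
P(T ∩ S) = 0.0989·0.4 + 0.0713·0.19 = 0.03956 + 0.013547 = 0.053107.
P(T | S) = 0.053107 / 0.59 = 0.090012…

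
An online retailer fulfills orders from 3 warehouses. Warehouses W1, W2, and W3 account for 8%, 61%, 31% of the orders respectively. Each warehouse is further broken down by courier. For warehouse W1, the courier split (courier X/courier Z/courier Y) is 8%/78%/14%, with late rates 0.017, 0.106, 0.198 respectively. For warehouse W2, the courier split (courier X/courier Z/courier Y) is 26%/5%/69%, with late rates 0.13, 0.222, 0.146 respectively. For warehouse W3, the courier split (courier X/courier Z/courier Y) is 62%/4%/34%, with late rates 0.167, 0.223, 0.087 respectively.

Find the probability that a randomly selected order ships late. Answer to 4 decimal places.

0.1418

P(L|W1) = 0.08·0.017 + 0.78·0.106 + 0.14·0.198 = 0.00136 + 0.08268 + 0.02772 = 0.11176
P(L|W2) = 0.26·0.13 + 0.05·0.222 + 0.69·0.146 = 0.0338 + 0.0111 + 0.10074 = 0.14564
P(L|W3) = 0.62·0.167 + 0.04·0.223 + 0.34·0.087 = 0.10354 + 0.00892 + 0.02958 = 0.14204
Then overall,
P(L) = 0.08·0.11176 + 0.61·0.14564 + 0.31·0.14204
      = 0.0089408 + 0.0888404 + 0.0440324 = 0.1418136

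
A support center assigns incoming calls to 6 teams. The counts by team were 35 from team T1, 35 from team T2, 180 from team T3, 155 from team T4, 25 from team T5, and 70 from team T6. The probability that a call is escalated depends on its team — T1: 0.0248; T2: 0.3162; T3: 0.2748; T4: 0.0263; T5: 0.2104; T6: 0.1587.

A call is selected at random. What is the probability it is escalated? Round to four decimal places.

P(E) ≈ 0.1637

Total: 35 + 35 + 180 + 155 + 25 + 70 = 500.
P(T1) = 35/500 = 0.07. P(T2) = 35/500 = 0.07. P(T3) = 180/500 = 0.36. P(T4) = 155/500 = 0.31. P(T5) = 25/500 = 0.05. P(T6) = 70/500 = 0.14.
P(E) = P(E|T1)·P(T1) + P(E|T2)·P(T2) + P(E|T3)·P(T3) + P(E|T4)·P(T4) + P(E|T5)·P(T5) + P(E|T6)·P(T6)
      = 0.0248·0.07 + 0.3162·0.07 + 0.2748·0.36 + 0.0263·0.31 + 0.2104·0.05 + 0.1587·0.14
      = 0.001736 + 0.022134 + 0.098928 + 0.008153 + 0.01052 + 0.022218 = 0.163689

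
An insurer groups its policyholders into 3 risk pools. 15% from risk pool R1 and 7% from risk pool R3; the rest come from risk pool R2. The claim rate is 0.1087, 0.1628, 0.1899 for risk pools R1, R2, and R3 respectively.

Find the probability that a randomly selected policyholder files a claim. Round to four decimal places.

P(R2) = 1 − (0.15 + 0.07) = 0.78.
P(C) = P(C|R1)·P(R1) + P(C|R2)·P(R2) + P(C|R3)·P(R3)
      = 0.1087·0.15 + 0.1628·0.78 + 0.1899·0.07
      = 0.016305 + 0.126984 + 0.013293 = 0.156582

P(C) ≈ 0.1566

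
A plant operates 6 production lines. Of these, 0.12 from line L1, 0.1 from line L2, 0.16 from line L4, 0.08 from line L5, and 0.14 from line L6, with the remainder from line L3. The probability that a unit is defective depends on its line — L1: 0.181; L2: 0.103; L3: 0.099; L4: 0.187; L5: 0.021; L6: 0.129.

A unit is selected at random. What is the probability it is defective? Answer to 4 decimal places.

P(D) ≈ 0.1213

P(L3) = 1 − (0.12 + 0.1 + 0.16 + 0.08 + 0.14) = 0.4.
By the law of total probability,
P(D) = P(D|L1)·P(L1) + P(D|L2)·P(L2) + P(D|L3)·P(L3) + P(D|L4)·P(L4) + P(D|L5)·P(L5) + P(D|L6)·P(L6)
      = 0.181·0.12 + 0.103·0.1 + 0.099·0.4 + 0.187·0.16 + 0.021·0.08 + 0.129·0.14
      = 0.02172 + 0.0103 + 0.0396 + 0.02992 + 0.00168 + 0.01806 = 0.12128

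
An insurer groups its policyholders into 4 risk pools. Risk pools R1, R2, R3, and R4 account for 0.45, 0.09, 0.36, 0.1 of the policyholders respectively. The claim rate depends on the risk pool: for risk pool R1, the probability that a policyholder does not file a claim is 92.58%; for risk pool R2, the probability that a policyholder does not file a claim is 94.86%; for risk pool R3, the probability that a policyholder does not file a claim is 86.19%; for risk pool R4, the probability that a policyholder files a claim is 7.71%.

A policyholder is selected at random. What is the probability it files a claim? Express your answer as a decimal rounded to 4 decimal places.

P(C|R1) = 1 − 0.9258 = 0.0742.
P(C|R2) = 1 − 0.9486 = 0.0514.
P(C|R3) = 1 − 0.8619 = 0.1381.
Using total probability over the partition,
P(C) = P(C|R1)·P(R1) + P(C|R2)·P(R2) + P(C|R3)·P(R3) + P(C|R4)·P(R4)
      = 0.0742·0.45 + 0.0514·0.09 + 0.1381·0.36 + 0.0771·0.1
      = 0.03339 + 0.004626 + 0.049716 + 0.00771 = 0.095442

0.0954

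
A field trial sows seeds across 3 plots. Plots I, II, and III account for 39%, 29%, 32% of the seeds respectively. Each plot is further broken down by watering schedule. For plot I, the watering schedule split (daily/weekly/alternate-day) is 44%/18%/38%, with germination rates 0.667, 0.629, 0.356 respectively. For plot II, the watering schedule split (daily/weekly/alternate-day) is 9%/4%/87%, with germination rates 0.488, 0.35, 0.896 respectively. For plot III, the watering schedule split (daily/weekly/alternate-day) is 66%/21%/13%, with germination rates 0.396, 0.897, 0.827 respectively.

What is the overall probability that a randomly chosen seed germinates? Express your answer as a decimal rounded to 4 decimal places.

P(G|I) = 0.44·0.667 + 0.18·0.629 + 0.38·0.356 = 0.29348 + 0.11322 + 0.13528 = 0.54198
P(G|II) = 0.09·0.488 + 0.04·0.35 + 0.87·0.896 = 0.04392 + 0.014 + 0.77952 = 0.83744
P(G|III) = 0.66·0.396 + 0.21·0.897 + 0.13·0.827 = 0.26136 + 0.18837 + 0.10751 = 0.55724
By total probability over the outer partition,
P(G) = 0.39·0.54198 + 0.29·0.83744 + 0.32·0.55724
      = 0.2113722 + 0.2428576 + 0.1783168 = 0.6325466

P(G) ≈ 0.6325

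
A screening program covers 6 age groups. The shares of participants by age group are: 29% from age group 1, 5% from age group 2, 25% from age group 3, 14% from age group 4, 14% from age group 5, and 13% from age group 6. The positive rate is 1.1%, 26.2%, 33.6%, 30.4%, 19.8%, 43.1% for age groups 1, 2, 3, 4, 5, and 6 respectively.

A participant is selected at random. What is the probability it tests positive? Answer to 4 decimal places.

By the law of total probability,
P(T) = P(T|1)·P(1) + P(T|2)·P(2) + P(T|3)·P(3) + P(T|4)·P(4) + P(T|5)·P(5) + P(T|6)·P(6)
      = 0.011·0.29 + 0.262·0.05 + 0.336·0.25 + 0.304·0.14 + 0.198·0.14 + 0.431·0.13
      = 0.00319 + 0.0131 + 0.084 + 0.04256 + 0.02772 + 0.05603 = 0.2266

P(T) ≈ 0.2266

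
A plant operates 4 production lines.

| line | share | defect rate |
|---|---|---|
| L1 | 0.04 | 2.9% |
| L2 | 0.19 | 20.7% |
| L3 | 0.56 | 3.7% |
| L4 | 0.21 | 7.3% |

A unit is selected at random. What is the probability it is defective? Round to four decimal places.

Using total probability over the partition,
P(D) = P(D|L1)·P(L1) + P(D|L2)·P(L2) + P(D|L3)·P(L3) + P(D|L4)·P(L4)
      = 0.029·0.04 + 0.207·0.19 + 0.037·0.56 + 0.073·0.21
      = 0.00116 + 0.03933 + 0.02072 + 0.01533 = 0.07654

0.0765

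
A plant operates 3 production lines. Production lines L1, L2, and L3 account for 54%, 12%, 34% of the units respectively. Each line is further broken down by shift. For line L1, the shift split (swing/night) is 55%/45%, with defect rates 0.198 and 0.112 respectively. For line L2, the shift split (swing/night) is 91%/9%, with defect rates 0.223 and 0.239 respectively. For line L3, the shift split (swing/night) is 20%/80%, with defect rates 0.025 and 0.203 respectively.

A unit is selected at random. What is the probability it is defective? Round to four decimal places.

P(D|L1) = 0.55·0.198 + 0.45·0.112 = 0.1089 + 0.0504 = 0.1593
P(D|L2) = 0.91·0.223 + 0.09·0.239 = 0.20293 + 0.02151 = 0.22444
P(D|L3) = 0.2·0.025 + 0.8·0.203 = 0.005 + 0.1624 = 0.1674
By total probability over the outer partition,
P(D) = 0.54·0.1593 + 0.12·0.22444 + 0.34·0.1674
      = 0.086022 + 0.0269328 + 0.056916 = 0.1698708

P(D) ≈ 0.1699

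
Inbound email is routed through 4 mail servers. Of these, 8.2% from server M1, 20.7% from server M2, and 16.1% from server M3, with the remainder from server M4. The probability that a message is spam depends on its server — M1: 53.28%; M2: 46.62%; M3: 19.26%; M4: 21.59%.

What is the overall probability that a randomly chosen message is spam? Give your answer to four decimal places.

P(M4) = 1 − (0.082 + 0.207 + 0.161) = 0.55.
By the law of total probability,
P(S) = P(S|M1)·P(M1) + P(S|M2)·P(M2) + P(S|M3)·P(M3) + P(S|M4)·P(M4)
      = 0.5328·0.082 + 0.4662·0.207 + 0.1926·0.161 + 0.2159·0.55
      = 0.0436896 + 0.0965034 + 0.0310086 + 0.118745 = 0.2899466

P(S) ≈ 0.2899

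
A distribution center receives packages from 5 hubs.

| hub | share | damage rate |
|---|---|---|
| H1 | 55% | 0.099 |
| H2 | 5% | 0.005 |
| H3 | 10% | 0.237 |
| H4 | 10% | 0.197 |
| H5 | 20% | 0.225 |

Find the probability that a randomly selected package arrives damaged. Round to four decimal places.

By the law of total probability,
P(D) = P(D|H1)·P(H1) + P(D|H2)·P(H2) + P(D|H3)·P(H3) + P(D|H4)·P(H4) + P(D|H5)·P(H5)
      = 0.099·0.55 + 0.005·0.05 + 0.237·0.1 + 0.197·0.1 + 0.225·0.2
      = 0.05445 + 0.00025 + 0.0237 + 0.0197 + 0.045 = 0.1431

0.1431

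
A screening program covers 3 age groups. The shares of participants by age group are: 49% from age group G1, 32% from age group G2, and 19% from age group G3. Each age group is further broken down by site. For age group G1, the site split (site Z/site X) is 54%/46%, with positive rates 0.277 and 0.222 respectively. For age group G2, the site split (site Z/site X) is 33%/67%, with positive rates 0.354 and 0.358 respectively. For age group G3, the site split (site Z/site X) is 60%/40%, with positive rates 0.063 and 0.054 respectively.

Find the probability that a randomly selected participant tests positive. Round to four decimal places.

P(T|G1) = 0.54·0.277 + 0.46·0.222 = 0.14958 + 0.10212 = 0.2517
P(T|G2) = 0.33·0.354 + 0.67·0.358 = 0.11682 + 0.23986 = 0.35668
P(T|G3) = 0.6·0.063 + 0.4·0.054 = 0.0378 + 0.0216 = 0.0594
Then overall,
P(T) = 0.49·0.2517 + 0.32·0.35668 + 0.19·0.0594
      = 0.123333 + 0.1141376 + 0.011286 = 0.2487566

0.2488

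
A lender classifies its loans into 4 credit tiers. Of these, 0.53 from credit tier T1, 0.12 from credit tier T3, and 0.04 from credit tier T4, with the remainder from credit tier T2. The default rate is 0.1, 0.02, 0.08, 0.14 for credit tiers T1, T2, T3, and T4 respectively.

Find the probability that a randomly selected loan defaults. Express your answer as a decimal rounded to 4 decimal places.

P(T2) = 1 − (0.53 + 0.12 + 0.04) = 0.31.
P(D) = P(D|T1)·P(T1) + P(D|T2)·P(T2) + P(D|T3)·P(T3) + P(D|T4)·P(T4)
      = 0.1·0.53 + 0.02·0.31 + 0.08·0.12 + 0.14·0.04
      = 0.053 + 0.0062 + 0.0096 + 0.0056 = 0.0744

P(D) ≈ 0.0744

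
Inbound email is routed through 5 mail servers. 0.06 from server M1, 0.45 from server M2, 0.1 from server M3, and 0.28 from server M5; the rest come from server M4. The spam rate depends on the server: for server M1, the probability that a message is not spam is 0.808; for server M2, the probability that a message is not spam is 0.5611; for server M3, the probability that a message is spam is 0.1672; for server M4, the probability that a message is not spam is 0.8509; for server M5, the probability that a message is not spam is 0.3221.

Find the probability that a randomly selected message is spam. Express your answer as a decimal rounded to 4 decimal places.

P(M4) = 1 − (0.06 + 0.45 + 0.1 + 0.28) = 0.11.
P(S|M1) = 1 − 0.808 = 0.192.
P(S|M2) = 1 − 0.5611 = 0.4389.
P(S|M4) = 1 − 0.8509 = 0.1491.
P(S|M5) = 1 − 0.3221 = 0.6779.
P(S) = P(S|M1)·P(M1) + P(S|M2)·P(M2) + P(S|M3)·P(M3) + P(S|M4)·P(M4) + P(S|M5)·P(M5)
      = 0.192·0.06 + 0.4389·0.45 + 0.1672·0.1 + 0.1491·0.11 + 0.6779·0.28
      = 0.01152 + 0.197505 + 0.01672 + 0.016401 + 0.189812 = 0.431958

P(S) ≈ 0.4320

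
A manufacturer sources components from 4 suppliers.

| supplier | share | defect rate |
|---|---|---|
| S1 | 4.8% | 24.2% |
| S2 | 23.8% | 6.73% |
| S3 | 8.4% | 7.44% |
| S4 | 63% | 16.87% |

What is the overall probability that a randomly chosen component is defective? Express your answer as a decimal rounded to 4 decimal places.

P(D) ≈ 0.1402

P(D) = P(D|S1)·P(S1) + P(D|S2)·P(S2) + P(D|S3)·P(S3) + P(D|S4)·P(S4)
      = 0.242·0.048 + 0.0673·0.238 + 0.0744·0.084 + 0.1687·0.63
      = 0.011616 + 0.0160174 + 0.0062496 + 0.106281 = 0.140164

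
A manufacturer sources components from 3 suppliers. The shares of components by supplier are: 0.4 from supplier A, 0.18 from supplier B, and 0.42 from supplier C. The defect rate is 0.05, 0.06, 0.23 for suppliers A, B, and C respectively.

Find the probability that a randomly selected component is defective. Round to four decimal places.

P(D) ≈ 0.1274

P(D) = P(D|A)·P(A) + P(D|B)·P(B) + P(D|C)·P(C)
      = 0.05·0.4 + 0.06·0.18 + 0.23·0.42
      = 0.02 + 0.0108 + 0.0966 = 0.1274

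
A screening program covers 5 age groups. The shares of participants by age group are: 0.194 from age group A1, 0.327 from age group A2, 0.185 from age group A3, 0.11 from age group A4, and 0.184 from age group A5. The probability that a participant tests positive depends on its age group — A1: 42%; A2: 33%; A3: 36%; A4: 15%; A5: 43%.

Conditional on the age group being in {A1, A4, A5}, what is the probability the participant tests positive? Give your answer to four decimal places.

Let S = {A1, A4, A5}.
P(S) = 0.194 + 0.11 + 0.184 = 0.488.
P(T ∩ S) = 0.42·0.194 + 0.15·0.11 + 0.43·0.184 = 0.08148 + 0.0165 + 0.07912 = 0.1771.
P(T | S) = 0.1771 / 0.488 = 0.362910…

P(T|S) ≈ 0.3629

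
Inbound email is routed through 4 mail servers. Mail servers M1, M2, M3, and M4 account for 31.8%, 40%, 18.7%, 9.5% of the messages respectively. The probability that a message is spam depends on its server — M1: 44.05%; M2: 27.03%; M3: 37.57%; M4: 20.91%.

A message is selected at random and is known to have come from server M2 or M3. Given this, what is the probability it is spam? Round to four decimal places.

0.3039

Let J = {M2, M3}.
P(J) = 0.4 + 0.187 = 0.587.
P(S ∩ J) = 0.2703·0.4 + 0.3757·0.187 = 0.10812 + 0.0702559 = 0.1783759.
P(S | J) = 0.1783759 / 0.587 = 0.303877…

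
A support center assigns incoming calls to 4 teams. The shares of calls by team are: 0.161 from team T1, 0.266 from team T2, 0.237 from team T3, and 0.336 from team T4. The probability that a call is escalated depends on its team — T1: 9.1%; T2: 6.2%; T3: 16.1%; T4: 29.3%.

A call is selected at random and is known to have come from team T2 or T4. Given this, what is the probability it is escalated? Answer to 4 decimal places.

Let S = {T2, T4}.
P(S) = 0.266 + 0.336 = 0.602.
P(E ∩ S) = 0.062·0.266 + 0.293·0.336 = 0.016492 + 0.098448 = 0.11494.
P(E | S) = 0.11494 / 0.602 = 0.190930…

0.1909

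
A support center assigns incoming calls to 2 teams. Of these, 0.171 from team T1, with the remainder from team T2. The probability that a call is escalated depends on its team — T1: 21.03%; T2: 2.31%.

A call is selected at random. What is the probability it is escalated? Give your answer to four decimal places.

0.0551

P(T2) = 1 − (0.171) = 0.829.
By the law of total probability,
P(E) = P(E|T1)·P(T1) + P(E|T2)·P(T2)
      = 0.2103·0.171 + 0.0231·0.829
      = 0.0359613 + 0.0191499 = 0.0551112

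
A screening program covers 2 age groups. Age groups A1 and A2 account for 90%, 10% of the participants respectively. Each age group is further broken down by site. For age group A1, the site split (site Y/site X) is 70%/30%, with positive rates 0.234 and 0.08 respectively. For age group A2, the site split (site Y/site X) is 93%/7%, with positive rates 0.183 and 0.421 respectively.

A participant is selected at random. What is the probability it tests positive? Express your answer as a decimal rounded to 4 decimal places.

P(T|A1) = 0.7·0.234 + 0.3·0.08 = 0.1638 + 0.024 = 0.1878
P(T|A2) = 0.93·0.183 + 0.07·0.421 = 0.17019 + 0.02947 = 0.19966
By total probability over the outer partition,
P(T) = 0.9·0.1878 + 0.1·0.19966
      = 0.16902 + 0.019966 = 0.188986

P(T) ≈ 0.1890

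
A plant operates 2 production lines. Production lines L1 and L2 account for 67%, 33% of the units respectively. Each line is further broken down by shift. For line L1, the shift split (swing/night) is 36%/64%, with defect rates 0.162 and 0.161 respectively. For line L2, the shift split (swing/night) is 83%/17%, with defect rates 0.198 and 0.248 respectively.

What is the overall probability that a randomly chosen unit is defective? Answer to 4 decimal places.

P(D) ≈ 0.1763

P(D|L1) = 0.36·0.162 + 0.64·0.161 = 0.05832 + 0.10304 = 0.16136
P(D|L2) = 0.83·0.198 + 0.17·0.248 = 0.16434 + 0.04216 = 0.2065
By total probability over the outer partition,
P(D) = 0.67·0.16136 + 0.33·0.2065
      = 0.1081112 + 0.068145 = 0.1762562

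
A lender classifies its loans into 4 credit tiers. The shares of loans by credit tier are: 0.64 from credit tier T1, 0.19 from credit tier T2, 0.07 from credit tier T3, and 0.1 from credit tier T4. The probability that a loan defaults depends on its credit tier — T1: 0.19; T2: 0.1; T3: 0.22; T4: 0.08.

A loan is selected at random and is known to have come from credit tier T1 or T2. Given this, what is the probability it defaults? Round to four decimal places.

Let S = {T1, T2}.
P(S) = 0.64 + 0.19 = 0.83.
P(D ∩ S) = 0.19·0.64 + 0.1·0.19 = 0.1216 + 0.019 = 0.1406.
P(D | S) = 0.1406 / 0.83 = 0.169398…

P(D|S) ≈ 0.1694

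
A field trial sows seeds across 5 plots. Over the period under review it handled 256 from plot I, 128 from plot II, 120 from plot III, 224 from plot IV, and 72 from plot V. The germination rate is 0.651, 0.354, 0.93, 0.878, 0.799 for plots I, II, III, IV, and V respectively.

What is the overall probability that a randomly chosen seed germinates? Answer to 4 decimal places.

Total: 256 + 128 + 120 + 224 + 72 = 800.
P(I) = 256/800 = 0.32. P(II) = 128/800 = 0.16. P(III) = 120/800 = 0.15. P(IV) = 224/800 = 0.28. P(V) = 72/800 = 0.09.
P(G) = P(G|I)·P(I) + P(G|II)·P(II) + P(G|III)·P(III) + P(G|IV)·P(IV) + P(G|V)·P(V)
      = 0.651·0.32 + 0.354·0.16 + 0.93·0.15 + 0.878·0.28 + 0.799·0.09
      = 0.20832 + 0.05664 + 0.1395 + 0.24584 + 0.07191 = 0.72221

0.7222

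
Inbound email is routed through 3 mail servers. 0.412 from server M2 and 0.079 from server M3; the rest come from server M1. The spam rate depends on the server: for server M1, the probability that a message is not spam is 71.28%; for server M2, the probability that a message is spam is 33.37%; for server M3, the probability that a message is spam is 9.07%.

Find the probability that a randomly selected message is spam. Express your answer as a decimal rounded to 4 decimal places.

P(M1) = 1 − (0.412 + 0.079) = 0.509.
P(S|M1) = 1 − 0.7128 = 0.2872.
P(S) = P(S|M1)·P(M1) + P(S|M2)·P(M2) + P(S|M3)·P(M3)
      = 0.2872·0.509 + 0.3337·0.412 + 0.0907·0.079
      = 0.1461848 + 0.1374844 + 0.0071653 = 0.2908345

0.2908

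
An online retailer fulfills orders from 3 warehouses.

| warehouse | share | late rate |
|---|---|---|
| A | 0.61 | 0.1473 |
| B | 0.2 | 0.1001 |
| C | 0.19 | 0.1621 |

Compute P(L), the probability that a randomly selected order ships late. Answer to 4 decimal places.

P(L) ≈ 0.1407

By the law of total probability,
P(L) = P(L|A)·P(A) + P(L|B)·P(B) + P(L|C)·P(C)
      = 0.1473·0.61 + 0.1001·0.2 + 0.1621·0.19
      = 0.089853 + 0.02002 + 0.030799 = 0.140672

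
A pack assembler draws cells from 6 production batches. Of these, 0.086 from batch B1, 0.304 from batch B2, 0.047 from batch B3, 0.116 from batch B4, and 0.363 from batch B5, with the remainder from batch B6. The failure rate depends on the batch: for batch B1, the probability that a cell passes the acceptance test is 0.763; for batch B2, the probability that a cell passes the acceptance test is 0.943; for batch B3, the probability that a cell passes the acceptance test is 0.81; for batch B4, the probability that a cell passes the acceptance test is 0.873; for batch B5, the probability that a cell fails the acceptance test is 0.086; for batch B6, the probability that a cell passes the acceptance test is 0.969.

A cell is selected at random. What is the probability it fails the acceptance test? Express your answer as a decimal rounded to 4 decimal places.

P(F) ≈ 0.0952

P(B6) = 1 − (0.086 + 0.304 + 0.047 + 0.116 + 0.363) = 0.084.
P(F|B1) = 1 − 0.763 = 0.237.
P(F|B2) = 1 − 0.943 = 0.057.
P(F|B3) = 1 − 0.81 = 0.19.
P(F|B4) = 1 − 0.873 = 0.127.
P(F|B6) = 1 − 0.969 = 0.031.
Summing over the partition,
P(F) = P(F|B1)·P(B1) + P(F|B2)·P(B2) + P(F|B3)·P(B3) + P(F|B4)·P(B4) + P(F|B5)·P(B5) + P(F|B6)·P(B6)
      = 0.237·0.086 + 0.057·0.304 + 0.19·0.047 + 0.127·0.116 + 0.086·0.363 + 0.031·0.084
      = 0.020382 + 0.017328 + 0.00893 + 0.014732 + 0.031218 + 0.002604 = 0.095194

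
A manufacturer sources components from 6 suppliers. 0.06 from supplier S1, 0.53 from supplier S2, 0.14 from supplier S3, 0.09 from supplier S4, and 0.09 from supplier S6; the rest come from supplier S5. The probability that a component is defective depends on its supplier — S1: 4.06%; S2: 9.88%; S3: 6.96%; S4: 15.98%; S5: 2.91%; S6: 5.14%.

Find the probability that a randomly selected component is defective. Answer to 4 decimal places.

P(S5) = 1 − (0.06 + 0.53 + 0.14 + 0.09 + 0.09) = 0.09.
P(D) = P(D|S1)·P(S1) + P(D|S2)·P(S2) + P(D|S3)·P(S3) + P(D|S4)·P(S4) + P(D|S5)·P(S5) + P(D|S6)·P(S6)
      = 0.0406·0.06 + 0.0988·0.53 + 0.0696·0.14 + 0.1598·0.09 + 0.0291·0.09 + 0.0514·0.09
      = 0.002436 + 0.052364 + 0.009744 + 0.014382 + 0.002619 + 0.004626 = 0.086171

P(D) ≈ 0.0862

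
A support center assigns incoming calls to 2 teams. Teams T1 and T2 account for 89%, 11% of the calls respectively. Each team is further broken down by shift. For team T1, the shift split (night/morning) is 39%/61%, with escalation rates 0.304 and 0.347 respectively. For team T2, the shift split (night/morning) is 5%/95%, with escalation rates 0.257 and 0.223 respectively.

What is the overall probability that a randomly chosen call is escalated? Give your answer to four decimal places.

P(E|T1) = 0.39·0.304 + 0.61·0.347 = 0.11856 + 0.21167 = 0.33023
P(E|T2) = 0.05·0.257 + 0.95·0.223 = 0.01285 + 0.21185 = 0.2247
By total probability over the outer partition,
P(E) = 0.89·0.33023 + 0.11·0.2247
      = 0.2939047 + 0.024717 = 0.3186217

P(E) ≈ 0.3186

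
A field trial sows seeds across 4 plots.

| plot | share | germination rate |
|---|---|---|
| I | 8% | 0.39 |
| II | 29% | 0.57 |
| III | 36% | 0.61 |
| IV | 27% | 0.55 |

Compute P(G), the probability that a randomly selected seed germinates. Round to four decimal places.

P(G) ≈ 0.5646

By the law of total probability,
P(G) = P(G|I)·P(I) + P(G|II)·P(II) + P(G|III)·P(III) + P(G|IV)·P(IV)
      = 0.39·0.08 + 0.57·0.29 + 0.61·0.36 + 0.55·0.27
      = 0.0312 + 0.1653 + 0.2196 + 0.1485 = 0.5646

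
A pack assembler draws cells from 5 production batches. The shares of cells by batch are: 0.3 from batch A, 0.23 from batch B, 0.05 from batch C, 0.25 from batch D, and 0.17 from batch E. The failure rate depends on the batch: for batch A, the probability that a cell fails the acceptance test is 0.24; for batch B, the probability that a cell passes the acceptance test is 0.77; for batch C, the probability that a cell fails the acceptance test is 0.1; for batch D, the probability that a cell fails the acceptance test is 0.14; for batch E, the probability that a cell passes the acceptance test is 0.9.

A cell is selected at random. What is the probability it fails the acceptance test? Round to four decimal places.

P(F) ≈ 0.1819

P(F|B) = 1 − 0.77 = 0.23.
P(F|E) = 1 − 0.9 = 0.1.
P(F) = P(F|A)·P(A) + P(F|B)·P(B) + P(F|C)·P(C) + P(F|D)·P(D) + P(F|E)·P(E)
      = 0.24·0.3 + 0.23·0.23 + 0.1·0.05 + 0.14·0.25 + 0.1·0.17
      = 0.072 + 0.0529 + 0.005 + 0.035 + 0.017 = 0.1819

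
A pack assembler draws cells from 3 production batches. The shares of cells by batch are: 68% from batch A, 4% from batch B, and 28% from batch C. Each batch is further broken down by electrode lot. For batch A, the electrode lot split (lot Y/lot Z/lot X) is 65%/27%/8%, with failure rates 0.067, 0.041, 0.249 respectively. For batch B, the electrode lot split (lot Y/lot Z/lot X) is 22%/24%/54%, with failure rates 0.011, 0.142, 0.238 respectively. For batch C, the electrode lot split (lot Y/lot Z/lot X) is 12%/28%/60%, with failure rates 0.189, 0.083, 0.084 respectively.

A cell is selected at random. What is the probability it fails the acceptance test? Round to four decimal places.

0.0843

P(F|A) = 0.65·0.067 + 0.27·0.041 + 0.08·0.249 = 0.04355 + 0.01107 + 0.01992 = 0.07454
P(F|B) = 0.22·0.011 + 0.24·0.142 + 0.54·0.238 = 0.00242 + 0.03408 + 0.12852 = 0.16502
P(F|C) = 0.12·0.189 + 0.28·0.083 + 0.6·0.084 = 0.02268 + 0.02324 + 0.0504 = 0.09632
Then overall,
P(F) = 0.68·0.07454 + 0.04·0.16502 + 0.28·0.09632
      = 0.0506872 + 0.0066008 + 0.0269696 = 0.0842576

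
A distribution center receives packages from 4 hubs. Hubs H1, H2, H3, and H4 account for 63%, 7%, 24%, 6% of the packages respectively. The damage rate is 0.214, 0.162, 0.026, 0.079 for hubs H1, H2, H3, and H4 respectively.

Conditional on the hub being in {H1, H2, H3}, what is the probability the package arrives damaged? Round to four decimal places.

Let S = {H1, H2, H3}.
P(S) = 0.63 + 0.07 + 0.24 = 0.94.
P(D ∩ S) = 0.214·0.63 + 0.162·0.07 + 0.026·0.24 = 0.13482 + 0.01134 + 0.00624 = 0.1524.
P(D | S) = 0.1524 / 0.94 = 0.162128…

0.1621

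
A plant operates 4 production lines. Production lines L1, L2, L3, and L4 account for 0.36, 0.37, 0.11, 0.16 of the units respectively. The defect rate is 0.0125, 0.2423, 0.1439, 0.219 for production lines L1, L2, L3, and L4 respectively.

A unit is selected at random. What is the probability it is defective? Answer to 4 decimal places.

P(D) = P(D|L1)·P(L1) + P(D|L2)·P(L2) + P(D|L3)·P(L3) + P(D|L4)·P(L4)
      = 0.0125·0.36 + 0.2423·0.37 + 0.1439·0.11 + 0.219·0.16
      = 0.0045 + 0.089651 + 0.015829 + 0.03504 = 0.14502

P(D) ≈ 0.1450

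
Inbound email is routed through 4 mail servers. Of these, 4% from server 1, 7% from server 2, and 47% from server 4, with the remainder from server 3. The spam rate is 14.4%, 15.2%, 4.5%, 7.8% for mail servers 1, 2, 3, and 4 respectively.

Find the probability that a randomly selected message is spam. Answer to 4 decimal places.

P(3) = 1 − (0.04 + 0.07 + 0.47) = 0.42.
Summing over the partition,
P(S) = P(S|1)·P(1) + P(S|2)·P(2) + P(S|3)·P(3) + P(S|4)·P(4)
      = 0.144·0.04 + 0.152·0.07 + 0.045·0.42 + 0.078·0.47
      = 0.00576 + 0.01064 + 0.0189 + 0.03666 = 0.07196

P(S) ≈ 0.0720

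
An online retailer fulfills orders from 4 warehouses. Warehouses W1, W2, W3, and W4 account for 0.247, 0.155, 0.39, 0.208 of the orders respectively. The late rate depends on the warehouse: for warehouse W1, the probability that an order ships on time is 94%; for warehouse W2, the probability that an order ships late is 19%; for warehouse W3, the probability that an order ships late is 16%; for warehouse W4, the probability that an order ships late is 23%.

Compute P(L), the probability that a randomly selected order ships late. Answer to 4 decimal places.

0.1545

P(L|W1) = 1 − 0.94 = 0.06.
Using total probability over the partition,
P(L) = P(L|W1)·P(W1) + P(L|W2)·P(W2) + P(L|W3)·P(W3) + P(L|W4)·P(W4)
      = 0.06·0.247 + 0.19·0.155 + 0.16·0.39 + 0.23·0.208
      = 0.01482 + 0.02945 + 0.0624 + 0.04784 = 0.15451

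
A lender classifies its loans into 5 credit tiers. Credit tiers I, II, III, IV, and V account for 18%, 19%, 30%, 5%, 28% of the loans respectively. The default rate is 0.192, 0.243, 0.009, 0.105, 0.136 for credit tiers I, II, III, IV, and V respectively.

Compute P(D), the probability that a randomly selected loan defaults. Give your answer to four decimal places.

P(D) ≈ 0.1268

Summing over the partition,
P(D) = P(D|I)·P(I) + P(D|II)·P(II) + P(D|III)·P(III) + P(D|IV)·P(IV) + P(D|V)·P(V)
      = 0.192·0.18 + 0.243·0.19 + 0.009·0.3 + 0.105·0.05 + 0.136·0.28
      = 0.03456 + 0.04617 + 0.0027 + 0.00525 + 0.03808 = 0.12676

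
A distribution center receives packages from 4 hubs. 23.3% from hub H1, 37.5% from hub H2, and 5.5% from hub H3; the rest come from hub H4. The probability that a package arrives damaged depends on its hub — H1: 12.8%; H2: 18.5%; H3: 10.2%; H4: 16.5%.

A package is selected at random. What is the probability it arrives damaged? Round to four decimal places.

P(H4) = 1 − (0.233 + 0.375 + 0.055) = 0.337.
Summing over the partition,
P(D) = P(D|H1)·P(H1) + P(D|H2)·P(H2) + P(D|H3)·P(H3) + P(D|H4)·P(H4)
      = 0.128·0.233 + 0.185·0.375 + 0.102·0.055 + 0.165·0.337
      = 0.029824 + 0.069375 + 0.00561 + 0.055605 = 0.160414

P(D) ≈ 0.1604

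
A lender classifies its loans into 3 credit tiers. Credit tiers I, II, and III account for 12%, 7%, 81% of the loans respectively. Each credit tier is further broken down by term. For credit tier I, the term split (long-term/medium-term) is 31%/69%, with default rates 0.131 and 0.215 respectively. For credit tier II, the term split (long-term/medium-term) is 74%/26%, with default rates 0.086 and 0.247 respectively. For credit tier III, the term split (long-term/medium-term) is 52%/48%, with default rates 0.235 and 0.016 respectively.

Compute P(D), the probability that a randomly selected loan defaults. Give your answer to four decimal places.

P(D|I) = 0.31·0.131 + 0.69·0.215 = 0.04061 + 0.14835 = 0.18896
P(D|II) = 0.74·0.086 + 0.26·0.247 = 0.06364 + 0.06422 = 0.12786
P(D|III) = 0.52·0.235 + 0.48·0.016 = 0.1222 + 0.00768 = 0.12988
By total probability over the outer partition,
P(D) = 0.12·0.18896 + 0.07·0.12786 + 0.81·0.12988
      = 0.0226752 + 0.0089502 + 0.1052028 = 0.1368282

0.1368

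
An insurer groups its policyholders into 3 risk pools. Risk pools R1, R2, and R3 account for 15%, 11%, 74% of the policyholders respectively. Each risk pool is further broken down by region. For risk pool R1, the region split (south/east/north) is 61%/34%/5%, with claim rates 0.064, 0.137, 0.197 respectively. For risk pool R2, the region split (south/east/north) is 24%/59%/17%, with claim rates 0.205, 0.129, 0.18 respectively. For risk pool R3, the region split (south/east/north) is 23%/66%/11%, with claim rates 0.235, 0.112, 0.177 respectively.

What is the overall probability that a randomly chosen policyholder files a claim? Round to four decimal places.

P(C|R1) = 0.61·0.064 + 0.34·0.137 + 0.05·0.197 = 0.03904 + 0.04658 + 0.00985 = 0.09547
P(C|R2) = 0.24·0.205 + 0.59·0.129 + 0.17·0.18 = 0.0492 + 0.07611 + 0.0306 = 0.15591
P(C|R3) = 0.23·0.235 + 0.66·0.112 + 0.11·0.177 = 0.05405 + 0.07392 + 0.01947 = 0.14744
Then overall,
P(C) = 0.15·0.09547 + 0.11·0.15591 + 0.74·0.14744
      = 0.0143205 + 0.0171501 + 0.1091056 = 0.1405762

P(C) ≈ 0.1406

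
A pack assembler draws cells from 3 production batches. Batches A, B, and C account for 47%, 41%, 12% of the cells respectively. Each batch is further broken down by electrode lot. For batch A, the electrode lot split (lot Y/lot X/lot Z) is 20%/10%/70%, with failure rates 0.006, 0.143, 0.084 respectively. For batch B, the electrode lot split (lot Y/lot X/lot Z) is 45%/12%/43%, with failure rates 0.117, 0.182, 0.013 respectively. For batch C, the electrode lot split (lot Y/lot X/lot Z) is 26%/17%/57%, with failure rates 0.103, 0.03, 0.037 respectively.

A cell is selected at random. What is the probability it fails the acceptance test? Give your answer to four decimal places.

P(F|A) = 0.2·0.006 + 0.1·0.143 + 0.7·0.084 = 0.0012 + 0.0143 + 0.0588 = 0.0743
P(F|B) = 0.45·0.117 + 0.12·0.182 + 0.43·0.013 = 0.05265 + 0.02184 + 0.00559 = 0.08008
P(F|C) = 0.26·0.103 + 0.17·0.03 + 0.57·0.037 = 0.02678 + 0.0051 + 0.02109 = 0.05297
Then overall,
P(F) = 0.47·0.0743 + 0.41·0.08008 + 0.12·0.05297
      = 0.034921 + 0.0328328 + 0.0063564 = 0.0741102

0.0741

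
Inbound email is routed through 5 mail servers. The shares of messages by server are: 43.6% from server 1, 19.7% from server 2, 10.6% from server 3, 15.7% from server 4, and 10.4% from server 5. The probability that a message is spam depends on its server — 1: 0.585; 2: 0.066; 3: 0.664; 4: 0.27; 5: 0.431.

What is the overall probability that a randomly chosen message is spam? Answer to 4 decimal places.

Using total probability over the partition,
P(S) = P(S|1)·P(1) + P(S|2)·P(2) + P(S|3)·P(3) + P(S|4)·P(4) + P(S|5)·P(5)
      = 0.585·0.436 + 0.066·0.197 + 0.664·0.106 + 0.27·0.157 + 0.431·0.104
      = 0.25506 + 0.013002 + 0.070384 + 0.04239 + 0.044824 = 0.42566

0.4257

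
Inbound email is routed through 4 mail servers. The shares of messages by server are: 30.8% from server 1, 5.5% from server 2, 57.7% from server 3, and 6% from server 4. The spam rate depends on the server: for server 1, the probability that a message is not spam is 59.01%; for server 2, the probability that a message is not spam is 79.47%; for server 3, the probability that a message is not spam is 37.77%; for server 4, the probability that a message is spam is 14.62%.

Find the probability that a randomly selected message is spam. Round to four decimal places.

0.5054

P(S|1) = 1 − 0.5901 = 0.4099.
P(S|2) = 1 − 0.7947 = 0.2053.
P(S|3) = 1 − 0.3777 = 0.6223.
Summing over the partition,
P(S) = P(S|1)·P(1) + P(S|2)·P(2) + P(S|3)·P(3) + P(S|4)·P(4)
      = 0.4099·0.308 + 0.2053·0.055 + 0.6223·0.577 + 0.1462·0.06
      = 0.1262492 + 0.0112915 + 0.3590671 + 0.008772 = 0.5053798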